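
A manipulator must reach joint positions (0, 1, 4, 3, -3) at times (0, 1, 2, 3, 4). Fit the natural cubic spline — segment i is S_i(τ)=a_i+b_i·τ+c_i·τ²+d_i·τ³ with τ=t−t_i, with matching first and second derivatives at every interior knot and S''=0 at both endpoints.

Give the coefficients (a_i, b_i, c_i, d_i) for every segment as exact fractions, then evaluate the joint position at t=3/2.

Δ: Δ0=1, Δ1=3, Δ2=-1, Δ3=-6
row 1: diag=4, rhs=12; c'=1/4, d'=3
row 2: denom=4−1·1/4=15/4; d'=(-24−1·3)/(15/4)=-36/5
row 3: denom=4−1·4/15=56/15; d'=(-30−1·-36/5)/(56/15)=-171/28
back: M3=-171/28
back: M2=-36/5−4/15·-171/28=-39/7
back: M1=3−1/4·-39/7=123/28
M: M0=0, M1=123/28, M2=-39/7, M3=-171/28, M4=0
seg 0: a=0, c=M0/2=0, d=(M1−M0)/(6·1)=41/56, b=Δ0−h0·(2M0+M1)/6=15/56
seg 1: a=1, c=M1/2=123/56, d=(M2−M1)/(6·1)=-93/56, b=Δ1−h1·(2M1+M2)/6=69/28
seg 2: a=4, c=M2/2=-39/14, d=(M3−M2)/(6·1)=-5/56, b=Δ2−h2·(2M2+M3)/6=15/8
seg 3: a=3, c=M3/2=-171/56, d=(M4−M3)/(6·1)=57/56, b=Δ3−h3·(2M3+M4)/6=-111/28
t_q=3/2 → seg 1, τ=1/2; S=1+69/28·τ+123/56·τ²+-93/56·τ³=1153/448

  seg 0: a=0 b=15/56 c=0 d=41/56
  seg 1: a=1 b=69/28 c=123/56 d=-93/56
  seg 2: a=4 b=15/8 c=-39/14 d=-5/56
  seg 3: a=3 b=-111/28 c=-171/56 d=57/56
S(3/2) = 1153/448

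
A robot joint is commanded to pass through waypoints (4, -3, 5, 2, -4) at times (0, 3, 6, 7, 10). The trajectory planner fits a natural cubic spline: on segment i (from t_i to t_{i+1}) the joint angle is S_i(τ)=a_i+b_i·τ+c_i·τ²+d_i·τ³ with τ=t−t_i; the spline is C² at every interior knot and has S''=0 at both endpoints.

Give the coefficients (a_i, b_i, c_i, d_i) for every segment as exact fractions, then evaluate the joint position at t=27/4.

Δ: Δ0=-7/3, Δ1=8/3, Δ2=-3, Δ3=-2
row 1: diag=12, rhs=30; c'=1/4, d'=5/2
row 2: denom=8−3·1/4=29/4; d'=(-34−3·5/2)/(29/4)=-166/29
row 3: denom=8−1·4/29=228/29; d'=(6−1·-166/29)/(228/29)=85/57
back: M3=85/57
back: M2=-166/29−4/29·85/57=-338/57
back: M1=5/2−1/4·-338/57=227/57
M: M0=0, M1=227/57, M2=-338/57, M3=85/57, M4=0
seg 0: a=4, c=M0/2=0, d=(M1−M0)/(6·3)=227/1026, b=Δ0−h0·(2M0+M1)/6=-493/114
seg 1: a=-3, c=M1/2=227/114, d=(M2−M1)/(6·3)=-565/1026, b=Δ1−h1·(2M1+M2)/6=94/57
seg 2: a=5, c=M2/2=-169/57, d=(M3−M2)/(6·1)=47/38, b=Δ2−h2·(2M2+M3)/6=-145/114
seg 3: a=2, c=M3/2=85/114, d=(M4−M3)/(6·3)=-85/1026, b=Δ3−h3·(2M3+M4)/6=-199/57
t_q=27/4 → seg 2, τ=3/4; S=5+-145/114·τ+-169/57·τ²+47/38·τ³=7053/2432

  seg 0: a=4 b=-493/114 c=0 d=227/1026
  seg 1: a=-3 b=94/57 c=227/114 d=-565/1026
  seg 2: a=5 b=-145/114 c=-169/57 d=47/38
  seg 3: a=2 b=-199/57 c=85/114 d=-85/1026
S(27/4) = 7053/2432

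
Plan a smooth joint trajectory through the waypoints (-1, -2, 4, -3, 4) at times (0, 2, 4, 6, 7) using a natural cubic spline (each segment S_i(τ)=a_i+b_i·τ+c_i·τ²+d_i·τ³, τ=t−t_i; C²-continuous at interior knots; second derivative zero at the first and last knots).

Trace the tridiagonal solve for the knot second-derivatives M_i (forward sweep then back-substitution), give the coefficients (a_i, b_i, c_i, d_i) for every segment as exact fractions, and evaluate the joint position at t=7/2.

  seg 0: a=-1 b=-89/41 c=0 d=137/328
  seg 1: a=-2 b=233/82 c=411/164 d=-199/164
  seg 2: a=4 b=-139/82 c=-783/164 d=635/328
  seg 3: a=-3 b=100/41 c=561/82 d=-187/82
S(7/2) = 4993/1312

Δ: Δ0=-1/2, Δ1=3, Δ2=-7/2, Δ3=7
row 1: diag=8, rhs=21; c'=1/4, d'=21/8
row 2: denom=8−2·1/4=15/2; d'=(-39−2·21/8)/(15/2)=-59/10
row 3: denom=6−2·4/15=82/15; d'=(63−2·-59/10)/(82/15)=561/41
back: M3=561/41
back: M2=-59/10−4/15·561/41=-783/82
back: M1=21/8−1/4·-783/82=411/82
M: M0=0, M1=411/82, M2=-783/82, M3=561/41, M4=0
seg 0: a=-1, c=M0/2=0, d=(M1−M0)/(6·2)=137/328, b=Δ0−h0·(2M0+M1)/6=-89/41
seg 1: a=-2, c=M1/2=411/164, d=(M2−M1)/(6·2)=-199/164, b=Δ1−h1·(2M1+M2)/6=233/82
seg 2: a=4, c=M2/2=-783/164, d=(M3−M2)/(6·2)=635/328, b=Δ2−h2·(2M2+M3)/6=-139/82
seg 3: a=-3, c=M3/2=561/82, d=(M4−M3)/(6·1)=-187/82, b=Δ3−h3·(2M3+M4)/6=100/41
t_q=7/2 → seg 1, τ=3/2; S=-2+233/82·τ+411/164·τ²+-199/164·τ³=4993/1312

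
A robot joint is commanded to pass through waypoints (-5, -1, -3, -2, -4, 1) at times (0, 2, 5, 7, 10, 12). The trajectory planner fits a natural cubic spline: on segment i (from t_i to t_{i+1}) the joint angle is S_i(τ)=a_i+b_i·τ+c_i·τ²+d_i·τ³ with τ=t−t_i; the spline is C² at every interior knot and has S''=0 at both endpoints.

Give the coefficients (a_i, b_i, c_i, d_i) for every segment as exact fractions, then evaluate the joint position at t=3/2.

Δ: Δ0=2, Δ1=-2/3, Δ2=1/2, Δ3=-2/3, Δ4=5/2
row 1: diag=10, rhs=-16; c'=3/10, d'=-8/5
row 2: denom=10−3·3/10=91/10; d'=(7−3·-8/5)/(91/10)=118/91
row 3: denom=10−2·20/91=870/91; d'=(-7−2·118/91)/(870/91)=-291/290
row 4: denom=10−3·91/290=2627/290; d'=(19−3·-291/290)/(2627/290)=6383/2627
back: M4=6383/2627
back: M3=-291/290−91/290·6383/2627=-4639/2627
back: M2=118/91−20/91·-4639/2627=4426/2627
back: M1=-8/5−3/10·4426/2627=-5531/2627
M: M0=0, M1=-5531/2627, M2=4426/2627, M3=-4639/2627, M4=6383/2627, M5=0
seg 0: a=-5, c=M0/2=0, d=(M1−M0)/(6·2)=-5531/31524, b=Δ0−h0·(2M0+M1)/6=21293/7881
seg 1: a=-1, c=M1/2=-5531/5254, d=(M2−M1)/(6·3)=3319/15762, b=Δ1−h1·(2M1+M2)/6=4700/7881
seg 2: a=-3, c=M2/2=2213/2627, d=(M3−M2)/(6·2)=-245/852, b=Δ2−h2·(2M2+M3)/6=-545/15762
seg 3: a=-2, c=M3/2=-4639/5254, d=(M4−M3)/(6·3)=1837/7881, b=Δ3−h3·(2M3+M4)/6=-1823/15762
seg 4: a=-4, c=M4/2=6383/5254, d=(M5−M4)/(6·2)=-6383/31524, b=Δ4−h4·(2M4+M5)/6=13873/15762
t_q=3/2 → seg 0, τ=3/2; S=-5+21293/7881·τ+0·τ²+-5531/31524·τ³=-129411/84064

  seg 0: a=-5 b=21293/7881 c=0 d=-5531/31524
  seg 1: a=-1 b=4700/7881 c=-5531/5254 d=3319/15762
  seg 2: a=-3 b=-545/15762 c=2213/2627 d=-245/852
  seg 3: a=-2 b=-1823/15762 c=-4639/5254 d=1837/7881
  seg 4: a=-4 b=13873/15762 c=6383/5254 d=-6383/31524
S(3/2) = -129411/84064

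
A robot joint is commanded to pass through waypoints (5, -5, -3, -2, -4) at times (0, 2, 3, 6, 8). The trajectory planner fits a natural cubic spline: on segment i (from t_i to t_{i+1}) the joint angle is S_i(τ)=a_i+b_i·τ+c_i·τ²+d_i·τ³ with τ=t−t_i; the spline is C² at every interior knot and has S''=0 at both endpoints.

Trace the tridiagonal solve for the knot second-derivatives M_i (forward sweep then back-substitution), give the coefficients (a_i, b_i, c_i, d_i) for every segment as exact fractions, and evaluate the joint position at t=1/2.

  seg 0: a=5 b=-4649/624 c=0 d=1529/2496
  seg 1: a=-5 b=-31/312 c=1529/416 d=-1967/1248
  seg 2: a=-3 b=3149/1248 c=-219/208 d=31/288
  seg 3: a=-2 b=-277/312 c=-35/416 d=35/2496
S(1/2) = 8995/6656

Δ: Δ0=-5, Δ1=2, Δ2=1/3, Δ3=-1
row 1: diag=6, rhs=42; c'=1/6, d'=7
row 2: denom=8−1·1/6=47/6; d'=(-10−1·7)/(47/6)=-102/47
row 3: denom=10−3·18/47=416/47; d'=(-8−3·-102/47)/(416/47)=-35/208
back: M3=-35/208
back: M2=-102/47−18/47·-35/208=-219/104
back: M1=7−1/6·-219/104=1529/208
M: M0=0, M1=1529/208, M2=-219/104, M3=-35/208, M4=0
seg 0: a=5, c=M0/2=0, d=(M1−M0)/(6·2)=1529/2496, b=Δ0−h0·(2M0+M1)/6=-4649/624
seg 1: a=-5, c=M1/2=1529/416, d=(M2−M1)/(6·1)=-1967/1248, b=Δ1−h1·(2M1+M2)/6=-31/312
seg 2: a=-3, c=M2/2=-219/208, d=(M3−M2)/(6·3)=31/288, b=Δ2−h2·(2M2+M3)/6=3149/1248
seg 3: a=-2, c=M3/2=-35/416, d=(M4−M3)/(6·2)=35/2496, b=Δ3−h3·(2M3+M4)/6=-277/312
t_q=1/2 → seg 0, τ=1/2; S=5+-4649/624·τ+0·τ²+1529/2496·τ³=8995/6656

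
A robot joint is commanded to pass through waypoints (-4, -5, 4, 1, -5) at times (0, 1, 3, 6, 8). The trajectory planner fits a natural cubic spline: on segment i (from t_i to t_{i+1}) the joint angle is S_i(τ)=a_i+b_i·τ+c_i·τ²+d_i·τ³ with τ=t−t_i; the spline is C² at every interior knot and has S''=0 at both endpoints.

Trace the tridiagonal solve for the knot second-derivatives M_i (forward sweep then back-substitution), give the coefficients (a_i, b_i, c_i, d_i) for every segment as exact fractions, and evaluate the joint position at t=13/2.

  seg 0: a=-4 b=-2209/1012 c=0 d=1197/1012
  seg 1: a=-5 b=691/506 c=3591/1012 d=-2005/2024
  seg 2: a=4 b=929/253 c=-606/253 d=212/759
  seg 3: a=1 b=-799/253 c=30/253 d=-5/253
S(13/2) = -1117/2024

Δ: Δ0=-1, Δ1=9/2, Δ2=-1, Δ3=-3
row 1: diag=6, rhs=33; c'=1/3, d'=11/2
row 2: denom=10−2·1/3=28/3; d'=(-33−2·11/2)/(28/3)=-33/7
row 3: denom=10−3·9/28=253/28; d'=(-12−3·-33/7)/(253/28)=60/253
back: M3=60/253
back: M2=-33/7−9/28·60/253=-1212/253
back: M1=11/2−1/3·-1212/253=3591/506
M: M0=0, M1=3591/506, M2=-1212/253, M3=60/253, M4=0
seg 0: a=-4, c=M0/2=0, d=(M1−M0)/(6·1)=1197/1012, b=Δ0−h0·(2M0+M1)/6=-2209/1012
seg 1: a=-5, c=M1/2=3591/1012, d=(M2−M1)/(6·2)=-2005/2024, b=Δ1−h1·(2M1+M2)/6=691/506
seg 2: a=4, c=M2/2=-606/253, d=(M3−M2)/(6·3)=212/759, b=Δ2−h2·(2M2+M3)/6=929/253
seg 3: a=1, c=M3/2=30/253, d=(M4−M3)/(6·2)=-5/253, b=Δ3−h3·(2M3+M4)/6=-799/253
t_q=13/2 → seg 3, τ=1/2; S=1+-799/253·τ+30/253·τ²+-5/253·τ³=-1117/2024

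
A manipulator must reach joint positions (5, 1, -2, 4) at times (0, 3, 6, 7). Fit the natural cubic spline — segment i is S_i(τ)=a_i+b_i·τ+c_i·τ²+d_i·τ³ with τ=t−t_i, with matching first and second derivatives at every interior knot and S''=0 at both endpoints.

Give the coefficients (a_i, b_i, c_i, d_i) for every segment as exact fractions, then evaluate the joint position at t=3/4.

Δ: Δ0=-4/3, Δ1=-1, Δ2=6
row 1: diag=12, rhs=2; c'=1/4, d'=1/6
row 2: denom=8−3·1/4=29/4; d'=(42−3·1/6)/(29/4)=166/29
back: M2=166/29
back: M1=1/6−1/4·166/29=-110/87
M: M0=0, M1=-110/87, M2=166/29, M3=0
seg 0: a=5, c=M0/2=0, d=(M1−M0)/(6·3)=-55/783, b=Δ0−h0·(2M0+M1)/6=-61/87
seg 1: a=1, c=M1/2=-55/87, d=(M2−M1)/(6·3)=304/783, b=Δ1−h1·(2M1+M2)/6=-226/87
seg 2: a=-2, c=M2/2=83/29, d=(M3−M2)/(6·1)=-83/87, b=Δ2−h2·(2M2+M3)/6=356/87
t_q=3/4 → seg 0, τ=3/4; S=5+-61/87·τ+0·τ²+-55/783·τ³=8249/1856

  seg 0: a=5 b=-61/87 c=0 d=-55/783
  seg 1: a=1 b=-226/87 c=-55/87 d=304/783
  seg 2: a=-2 b=356/87 c=83/29 d=-83/87
S(3/4) = 8249/1856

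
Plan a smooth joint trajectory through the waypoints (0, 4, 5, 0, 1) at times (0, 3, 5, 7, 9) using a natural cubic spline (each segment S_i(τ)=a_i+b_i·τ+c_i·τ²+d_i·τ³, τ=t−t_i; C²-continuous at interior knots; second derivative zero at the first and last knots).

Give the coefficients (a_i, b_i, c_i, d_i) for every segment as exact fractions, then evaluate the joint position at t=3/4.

Δ: Δ0=4/3, Δ1=1/2, Δ2=-5/2, Δ3=1/2
row 1: diag=10, rhs=-5; c'=1/5, d'=-1/2
row 2: denom=8−2·1/5=38/5; d'=(-18−2·-1/2)/(38/5)=-85/38
row 3: denom=8−2·5/19=142/19; d'=(18−2·-85/38)/(142/19)=427/142
back: M3=427/142
back: M2=-85/38−5/19·427/142=-215/71
back: M1=-1/2−1/5·-215/71=15/142
M: M0=0, M1=15/142, M2=-215/71, M3=427/142, M4=0
seg 0: a=0, c=M0/2=0, d=(M1−M0)/(6·3)=5/852, b=Δ0−h0·(2M0+M1)/6=1091/852
seg 1: a=4, c=M1/2=15/284, d=(M2−M1)/(6·2)=-445/1704, b=Δ1−h1·(2M1+M2)/6=613/426
seg 2: a=5, c=M2/2=-215/142, d=(M3−M2)/(6·2)=857/1704, b=Δ2−h2·(2M2+M3)/6=-316/213
seg 3: a=0, c=M3/2=427/284, d=(M4−M3)/(6·2)=-427/1704, b=Δ3−h3·(2M3+M4)/6=-641/426
t_q=3/4 → seg 0, τ=3/4; S=0+1091/852·τ+0·τ²+5/852·τ³=17501/18176

  seg 0: a=0 b=1091/852 c=0 d=5/852
  seg 1: a=4 b=613/426 c=15/284 d=-445/1704
  seg 2: a=5 b=-316/213 c=-215/142 d=857/1704
  seg 3: a=0 b=-641/426 c=427/284 d=-427/1704
S(3/4) = 17501/18176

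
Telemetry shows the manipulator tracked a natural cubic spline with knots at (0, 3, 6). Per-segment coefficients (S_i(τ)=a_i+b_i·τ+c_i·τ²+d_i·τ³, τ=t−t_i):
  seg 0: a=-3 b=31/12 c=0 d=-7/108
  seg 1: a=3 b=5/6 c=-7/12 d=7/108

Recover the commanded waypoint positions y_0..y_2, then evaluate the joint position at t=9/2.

y_0=-3 y_1=3 y_2=2
S(9/2) = 101/32

y_0 = S_0(0) = a_0 = -3
y_1 = S_1(0) = a_1 = 3
y_2 = S_1(3) = 2
t_q=9/2 is in segment 1 (τ=3/2); S_1(τ)=101/32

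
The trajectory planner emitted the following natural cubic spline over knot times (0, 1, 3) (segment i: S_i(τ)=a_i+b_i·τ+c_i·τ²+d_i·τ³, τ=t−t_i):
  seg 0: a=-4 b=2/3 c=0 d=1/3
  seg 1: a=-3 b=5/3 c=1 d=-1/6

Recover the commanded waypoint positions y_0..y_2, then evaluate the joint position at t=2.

y_0 = S_0(0) = a_0 = -4
y_1 = S_1(0) = a_1 = -3
y_2 = S_1(2) = 3
t_q=2 is in segment 1 (τ=1); S_1(τ)=-1/2

y_0=-4 y_1=-3 y_2=3
S(2) = -1/2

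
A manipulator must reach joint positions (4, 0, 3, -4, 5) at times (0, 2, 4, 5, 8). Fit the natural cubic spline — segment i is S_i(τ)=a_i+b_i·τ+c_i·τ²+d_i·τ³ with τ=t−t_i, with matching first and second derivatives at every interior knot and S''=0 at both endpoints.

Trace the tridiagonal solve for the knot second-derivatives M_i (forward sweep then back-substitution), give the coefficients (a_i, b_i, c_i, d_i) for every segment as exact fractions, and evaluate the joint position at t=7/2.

Δ: Δ0=-2, Δ1=3/2, Δ2=-7, Δ3=3
row 1: diag=8, rhs=21; c'=1/4, d'=21/8
row 2: denom=6−2·1/4=11/2; d'=(-51−2·21/8)/(11/2)=-225/22
row 3: denom=8−1·2/11=86/11; d'=(60−1·-225/22)/(86/11)=1545/172
back: M3=1545/172
back: M2=-225/22−2/11·1545/172=-510/43
back: M1=21/8−1/4·-510/43=1923/344
M: M0=0, M1=1923/344, M2=-510/43, M3=1545/172, M4=0
seg 0: a=4, c=M0/2=0, d=(M1−M0)/(6·2)=641/1376, b=Δ0−h0·(2M0+M1)/6=-1329/344
seg 1: a=0, c=M1/2=1923/688, d=(M2−M1)/(6·2)=-2001/1376, b=Δ1−h1·(2M1+M2)/6=297/172
seg 2: a=3, c=M2/2=-255/43, d=(M3−M2)/(6·1)=1195/344, b=Δ2−h2·(2M2+M3)/6=-1563/344
seg 3: a=-4, c=M3/2=1545/344, d=(M4−M3)/(6·3)=-515/1032, b=Δ3−h3·(2M3+M4)/6=-1029/172
t_q=7/2 → seg 1, τ=3/2; S=0+297/172·τ+1923/688·τ²+-2001/1376·τ³=43713/11008

  seg 0: a=4 b=-1329/344 c=0 d=641/1376
  seg 1: a=0 b=297/172 c=1923/688 d=-2001/1376
  seg 2: a=3 b=-1563/344 c=-255/43 d=1195/344
  seg 3: a=-4 b=-1029/172 c=1545/344 d=-515/1032
S(7/2) = 43713/11008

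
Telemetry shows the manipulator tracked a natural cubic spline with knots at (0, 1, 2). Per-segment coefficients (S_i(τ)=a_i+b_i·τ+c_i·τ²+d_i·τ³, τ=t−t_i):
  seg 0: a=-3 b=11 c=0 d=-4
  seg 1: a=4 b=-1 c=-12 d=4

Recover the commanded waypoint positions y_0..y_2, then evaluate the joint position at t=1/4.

y_0 = S_0(0) = a_0 = -3
y_1 = S_1(0) = a_1 = 4
y_2 = S_1(1) = -5
t_q=1/4 is in segment 0 (τ=1/4); S_0(τ)=-5/16

y_0=-3 y_1=4 y_2=-5
S(1/4) = -5/16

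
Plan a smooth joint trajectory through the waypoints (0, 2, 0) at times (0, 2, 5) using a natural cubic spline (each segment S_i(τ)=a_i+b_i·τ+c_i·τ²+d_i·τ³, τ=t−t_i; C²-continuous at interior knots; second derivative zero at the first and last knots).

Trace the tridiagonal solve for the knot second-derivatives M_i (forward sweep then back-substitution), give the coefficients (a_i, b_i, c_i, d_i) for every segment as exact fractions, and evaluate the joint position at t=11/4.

Δ: Δ0=1, Δ1=-2/3
row 1: diag=10, rhs=-10; c'=3/10, d'=-1
back: M1=-1
M: M0=0, M1=-1, M2=0
seg 0: a=0, c=M0/2=0, d=(M1−M0)/(6·2)=-1/12, b=Δ0−h0·(2M0+M1)/6=4/3
seg 1: a=2, c=M1/2=-1/2, d=(M2−M1)/(6·3)=1/18, b=Δ1−h1·(2M1+M2)/6=1/3
t_q=11/4 → seg 1, τ=3/4; S=2+1/3·τ+-1/2·τ²+1/18·τ³=255/128

  seg 0: a=0 b=4/3 c=0 d=-1/12
  seg 1: a=2 b=1/3 c=-1/2 d=1/18
S(11/4) = 255/128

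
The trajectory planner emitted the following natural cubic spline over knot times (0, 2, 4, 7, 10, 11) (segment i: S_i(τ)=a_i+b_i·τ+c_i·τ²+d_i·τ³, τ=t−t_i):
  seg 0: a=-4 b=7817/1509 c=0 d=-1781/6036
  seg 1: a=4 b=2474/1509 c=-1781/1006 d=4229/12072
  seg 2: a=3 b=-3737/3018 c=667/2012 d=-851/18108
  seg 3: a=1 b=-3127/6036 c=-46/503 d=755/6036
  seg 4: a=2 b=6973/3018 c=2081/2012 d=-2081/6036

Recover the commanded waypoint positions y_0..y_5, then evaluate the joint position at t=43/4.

y_0=-4 y_1=4 y_2=3 y_3=1 y_4=2 y_5=5
S(43/4) = 536859/128768

y_0 = S_0(0) = a_0 = -4
y_1 = S_1(0) = a_1 = 4
y_2 = S_2(0) = a_2 = 3
y_3 = S_3(0) = a_3 = 1
y_4 = S_4(0) = a_4 = 2
y_5 = S_4(1) = 5
t_q=43/4 is in segment 4 (τ=3/4); S_4(τ)=536859/128768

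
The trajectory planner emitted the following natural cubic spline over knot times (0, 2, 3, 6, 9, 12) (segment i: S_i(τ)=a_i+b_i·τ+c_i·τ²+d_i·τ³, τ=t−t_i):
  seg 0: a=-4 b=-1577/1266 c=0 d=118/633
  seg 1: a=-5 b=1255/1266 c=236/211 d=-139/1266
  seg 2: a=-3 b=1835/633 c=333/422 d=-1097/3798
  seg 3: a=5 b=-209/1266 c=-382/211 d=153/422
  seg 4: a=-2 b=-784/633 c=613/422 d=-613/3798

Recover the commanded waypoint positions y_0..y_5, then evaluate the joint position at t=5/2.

y_0=-4 y_1=-5 y_2=-3 y_3=5 y_4=-2 y_5=3
S(5/2) = -14309/3376

y_0 = S_0(0) = a_0 = -4
y_1 = S_1(0) = a_1 = -5
y_2 = S_2(0) = a_2 = -3
y_3 = S_3(0) = a_3 = 5
y_4 = S_4(0) = a_4 = -2
y_5 = S_4(3) = 3
t_q=5/2 is in segment 1 (τ=1/2); S_1(τ)=-14309/3376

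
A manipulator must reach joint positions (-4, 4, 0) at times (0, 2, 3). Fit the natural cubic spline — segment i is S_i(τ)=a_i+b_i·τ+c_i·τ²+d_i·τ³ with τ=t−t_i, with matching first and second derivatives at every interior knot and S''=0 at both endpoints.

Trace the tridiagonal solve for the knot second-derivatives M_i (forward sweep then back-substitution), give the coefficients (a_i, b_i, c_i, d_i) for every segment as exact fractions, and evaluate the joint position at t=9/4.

Δ: Δ0=4, Δ1=-4
row 1: diag=6, rhs=-48; c'=1/6, d'=-8
back: M1=-8
M: M0=0, M1=-8, M2=0
seg 0: a=-4, c=M0/2=0, d=(M1−M0)/(6·2)=-2/3, b=Δ0−h0·(2M0+M1)/6=20/3
seg 1: a=4, c=M1/2=-4, d=(M2−M1)/(6·1)=4/3, b=Δ1−h1·(2M1+M2)/6=-4/3
t_q=9/4 → seg 1, τ=1/4; S=4+-4/3·τ+-4·τ²+4/3·τ³=55/16

  seg 0: a=-4 b=20/3 c=0 d=-2/3
  seg 1: a=4 b=-4/3 c=-4 d=4/3
S(9/4) = 55/16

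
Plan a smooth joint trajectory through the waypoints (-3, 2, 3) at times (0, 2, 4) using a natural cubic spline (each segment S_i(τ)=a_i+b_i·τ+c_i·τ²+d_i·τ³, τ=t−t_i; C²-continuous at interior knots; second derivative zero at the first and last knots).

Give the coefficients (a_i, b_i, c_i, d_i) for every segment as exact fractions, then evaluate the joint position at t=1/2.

  seg 0: a=-3 b=3 c=0 d=-1/8
  seg 1: a=2 b=3/2 c=-3/4 d=1/8
S(1/2) = -97/64

Δ: Δ0=5/2, Δ1=1/2
row 1: diag=8, rhs=-12; c'=1/4, d'=-3/2
back: M1=-3/2
M: M0=0, M1=-3/2, M2=0
seg 0: a=-3, c=M0/2=0, d=(M1−M0)/(6·2)=-1/8, b=Δ0−h0·(2M0+M1)/6=3
seg 1: a=2, c=M1/2=-3/4, d=(M2−M1)/(6·2)=1/8, b=Δ1−h1·(2M1+M2)/6=3/2
t_q=1/2 → seg 0, τ=1/2; S=-3+3·τ+0·τ²+-1/8·τ³=-97/64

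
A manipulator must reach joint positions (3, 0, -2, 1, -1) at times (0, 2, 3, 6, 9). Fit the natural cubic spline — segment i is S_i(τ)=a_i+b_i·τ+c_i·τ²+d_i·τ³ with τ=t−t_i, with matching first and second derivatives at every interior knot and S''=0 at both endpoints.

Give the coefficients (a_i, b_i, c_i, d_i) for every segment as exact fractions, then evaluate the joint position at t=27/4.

Δ: Δ0=-3/2, Δ1=-2, Δ2=1, Δ3=-2/3
row 1: diag=6, rhs=-3; c'=1/6, d'=-1/2
row 2: denom=8−1·1/6=47/6; d'=(18−1·-1/2)/(47/6)=111/47
row 3: denom=12−3·18/47=510/47; d'=(-10−3·111/47)/(510/47)=-803/510
back: M3=-803/510
back: M2=111/47−18/47·-803/510=252/85
back: M1=-1/2−1/6·252/85=-169/170
M: M0=0, M1=-169/170, M2=252/85, M3=-803/510, M4=0
seg 0: a=3, c=M0/2=0, d=(M1−M0)/(6·2)=-169/2040, b=Δ0−h0·(2M0+M1)/6=-298/255
seg 1: a=0, c=M1/2=-169/340, d=(M2−M1)/(6·1)=673/1020, b=Δ1−h1·(2M1+M2)/6=-1103/510
seg 2: a=-2, c=M2/2=126/85, d=(M3−M2)/(6·3)=-463/1836, b=Δ2−h2·(2M2+M3)/6=-1201/1020
seg 3: a=1, c=M3/2=-803/1020, d=(M4−M3)/(6·3)=803/9180, b=Δ3−h3·(2M3+M4)/6=463/510
t_q=27/4 → seg 3, τ=3/4; S=1+463/510·τ+-803/1020·τ²+803/9180·τ³=27743/21760

  seg 0: a=3 b=-298/255 c=0 d=-169/2040
  seg 1: a=0 b=-1103/510 c=-169/340 d=673/1020
  seg 2: a=-2 b=-1201/1020 c=126/85 d=-463/1836
  seg 3: a=1 b=463/510 c=-803/1020 d=803/9180
S(27/4) = 27743/21760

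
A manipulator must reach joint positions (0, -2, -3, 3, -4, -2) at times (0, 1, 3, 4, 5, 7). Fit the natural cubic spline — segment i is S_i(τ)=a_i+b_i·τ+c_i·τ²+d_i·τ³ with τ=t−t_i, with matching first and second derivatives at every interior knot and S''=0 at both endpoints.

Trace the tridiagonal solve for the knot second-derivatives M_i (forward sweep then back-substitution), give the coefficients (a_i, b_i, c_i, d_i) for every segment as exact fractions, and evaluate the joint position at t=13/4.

Δ: Δ0=-2, Δ1=-1/2, Δ2=6, Δ3=-7, Δ4=1
row 1: diag=6, rhs=9; c'=1/3, d'=3/2
row 2: denom=6−2·1/3=16/3; d'=(39−2·3/2)/(16/3)=27/4
row 3: denom=4−1·3/16=61/16; d'=(-78−1·27/4)/(61/16)=-1356/61
row 4: denom=6−1·16/61=350/61; d'=(48−1·-1356/61)/(350/61)=306/25
back: M4=306/25
back: M3=-1356/61−16/61·306/25=-636/25
back: M2=27/4−3/16·-636/25=288/25
back: M1=3/2−1/3·288/25=-117/50
M: M0=0, M1=-117/50, M2=288/25, M3=-636/25, M4=306/25, M5=0
seg 0: a=0, c=M0/2=0, d=(M1−M0)/(6·1)=-39/100, b=Δ0−h0·(2M0+M1)/6=-161/100
seg 1: a=-2, c=M1/2=-117/100, d=(M2−M1)/(6·2)=231/200, b=Δ1−h1·(2M1+M2)/6=-139/50
seg 2: a=-3, c=M2/2=144/25, d=(M3−M2)/(6·1)=-154/25, b=Δ2−h2·(2M2+M3)/6=32/5
seg 3: a=3, c=M3/2=-318/25, d=(M4−M3)/(6·1)=157/25, b=Δ3−h3·(2M3+M4)/6=-14/25
seg 4: a=-4, c=M4/2=153/25, d=(M5−M4)/(6·2)=-51/50, b=Δ4−h4·(2M4+M5)/6=-179/25
t_q=13/4 → seg 2, τ=1/4; S=-3+32/5·τ+144/25·τ²+-154/25·τ³=-909/800

  seg 0: a=0 b=-161/100 c=0 d=-39/100
  seg 1: a=-2 b=-139/50 c=-117/100 d=231/200
  seg 2: a=-3 b=32/5 c=144/25 d=-154/25
  seg 3: a=3 b=-14/25 c=-318/25 d=157/25
  seg 4: a=-4 b=-179/25 c=153/25 d=-51/50
S(13/4) = -909/800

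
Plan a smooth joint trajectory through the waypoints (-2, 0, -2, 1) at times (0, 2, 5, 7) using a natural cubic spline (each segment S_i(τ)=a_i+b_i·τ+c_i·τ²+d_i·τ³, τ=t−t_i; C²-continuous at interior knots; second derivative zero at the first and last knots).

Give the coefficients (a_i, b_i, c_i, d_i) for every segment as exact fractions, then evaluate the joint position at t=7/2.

Δ: Δ0=1, Δ1=-2/3, Δ2=3/2
row 1: diag=10, rhs=-10; c'=3/10, d'=-1
row 2: denom=10−3·3/10=91/10; d'=(13−3·-1)/(91/10)=160/91
back: M2=160/91
back: M1=-1−3/10·160/91=-139/91
M: M0=0, M1=-139/91, M2=160/91, M3=0
seg 0: a=-2, c=M0/2=0, d=(M1−M0)/(6·2)=-139/1092, b=Δ0−h0·(2M0+M1)/6=412/273
seg 1: a=0, c=M1/2=-139/182, d=(M2−M1)/(6·3)=23/126, b=Δ1−h1·(2M1+M2)/6=-5/273
seg 2: a=-2, c=M2/2=80/91, d=(M3−M2)/(6·2)=-40/273, b=Δ2−h2·(2M2+M3)/6=179/546
t_q=7/2 → seg 1, τ=3/2; S=0+-5/273·τ+-139/182·τ²+23/126·τ³=-235/208

  seg 0: a=-2 b=412/273 c=0 d=-139/1092
  seg 1: a=0 b=-5/273 c=-139/182 d=23/126
  seg 2: a=-2 b=179/546 c=80/91 d=-40/273
S(7/2) = -235/208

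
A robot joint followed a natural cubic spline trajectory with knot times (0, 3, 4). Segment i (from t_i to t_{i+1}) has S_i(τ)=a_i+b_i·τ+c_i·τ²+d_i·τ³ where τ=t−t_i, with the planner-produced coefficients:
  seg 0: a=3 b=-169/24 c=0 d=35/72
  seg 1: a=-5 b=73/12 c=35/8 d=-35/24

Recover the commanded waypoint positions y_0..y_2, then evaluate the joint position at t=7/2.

y_0 = S_0(0) = a_0 = 3
y_1 = S_1(0) = a_1 = -5
y_2 = S_1(1) = 4
t_q=7/2 is in segment 1 (τ=1/2); S_1(τ)=-67/64

y_0=3 y_1=-5 y_2=4
S(7/2) = -67/64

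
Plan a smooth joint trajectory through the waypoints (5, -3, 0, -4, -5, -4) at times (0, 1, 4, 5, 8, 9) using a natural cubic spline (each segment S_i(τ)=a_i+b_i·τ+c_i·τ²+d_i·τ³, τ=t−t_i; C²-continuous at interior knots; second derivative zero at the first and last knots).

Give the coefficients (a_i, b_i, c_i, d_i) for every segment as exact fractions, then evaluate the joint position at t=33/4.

  seg 0: a=5 b=-28477/2961 c=0 d=4789/2961
  seg 1: a=-3 b=-14110/2961 c=4789/987 d=-26030/26649
  seg 2: a=0 b=-5998/2961 c=-11663/2961 d=277/141
  seg 3: a=-4 b=-11873/2961 c=5788/2961 d=-6478/26649
  seg 4: a=-5 b=3421/2961 c=-230/987 d=230/2961
S(33/4) = -21317/4512

Δ: Δ0=-8, Δ1=1, Δ2=-4, Δ3=-1/3, Δ4=1
row 1: diag=8, rhs=54; c'=3/8, d'=27/4
row 2: denom=8−3·3/8=55/8; d'=(-30−3·27/4)/(55/8)=-402/55
row 3: denom=8−1·8/55=432/55; d'=(22−1·-402/55)/(432/55)=403/108
row 4: denom=8−3·55/144=329/48; d'=(8−3·403/108)/(329/48)=-460/987
back: M4=-460/987
back: M3=403/108−55/144·-460/987=11576/2961
back: M2=-402/55−8/55·11576/2961=-23326/2961
back: M1=27/4−3/8·-23326/2961=9578/987
M: M0=0, M1=9578/987, M2=-23326/2961, M3=11576/2961, M4=-460/987, M5=0
seg 0: a=5, c=M0/2=0, d=(M1−M0)/(6·1)=4789/2961, b=Δ0−h0·(2M0+M1)/6=-28477/2961
seg 1: a=-3, c=M1/2=4789/987, d=(M2−M1)/(6·3)=-26030/26649, b=Δ1−h1·(2M1+M2)/6=-14110/2961
seg 2: a=0, c=M2/2=-11663/2961, d=(M3−M2)/(6·1)=277/141, b=Δ2−h2·(2M2+M3)/6=-5998/2961
seg 3: a=-4, c=M3/2=5788/2961, d=(M4−M3)/(6·3)=-6478/26649, b=Δ3−h3·(2M3+M4)/6=-11873/2961
seg 4: a=-5, c=M4/2=-230/987, d=(M5−M4)/(6·1)=230/2961, b=Δ4−h4·(2M4+M5)/6=3421/2961
t_q=33/4 → seg 4, τ=1/4; S=-5+3421/2961·τ+-230/987·τ²+230/2961·τ³=-21317/4512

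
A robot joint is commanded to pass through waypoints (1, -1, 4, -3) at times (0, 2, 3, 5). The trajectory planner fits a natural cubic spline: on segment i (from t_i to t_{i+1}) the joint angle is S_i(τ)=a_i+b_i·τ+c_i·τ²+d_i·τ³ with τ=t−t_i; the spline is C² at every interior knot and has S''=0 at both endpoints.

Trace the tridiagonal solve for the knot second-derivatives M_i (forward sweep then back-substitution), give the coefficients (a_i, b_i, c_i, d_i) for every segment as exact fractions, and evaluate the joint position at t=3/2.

  seg 0: a=1 b=-124/35 c=0 d=89/140
  seg 1: a=-1 b=143/35 c=267/70 d=-29/10
  seg 2: a=4 b=211/70 c=-171/35 d=57/70
S(3/2) = -347/160

Δ: Δ0=-1, Δ1=5, Δ2=-7/2
row 1: diag=6, rhs=36; c'=1/6, d'=6
row 2: denom=6−1·1/6=35/6; d'=(-51−1·6)/(35/6)=-342/35
back: M2=-342/35
back: M1=6−1/6·-342/35=267/35
M: M0=0, M1=267/35, M2=-342/35, M3=0
seg 0: a=1, c=M0/2=0, d=(M1−M0)/(6·2)=89/140, b=Δ0−h0·(2M0+M1)/6=-124/35
seg 1: a=-1, c=M1/2=267/70, d=(M2−M1)/(6·1)=-29/10, b=Δ1−h1·(2M1+M2)/6=143/35
seg 2: a=4, c=M2/2=-171/35, d=(M3−M2)/(6·2)=57/70, b=Δ2−h2·(2M2+M3)/6=211/70
t_q=3/2 → seg 0, τ=3/2; S=1+-124/35·τ+0·τ²+89/140·τ³=-347/160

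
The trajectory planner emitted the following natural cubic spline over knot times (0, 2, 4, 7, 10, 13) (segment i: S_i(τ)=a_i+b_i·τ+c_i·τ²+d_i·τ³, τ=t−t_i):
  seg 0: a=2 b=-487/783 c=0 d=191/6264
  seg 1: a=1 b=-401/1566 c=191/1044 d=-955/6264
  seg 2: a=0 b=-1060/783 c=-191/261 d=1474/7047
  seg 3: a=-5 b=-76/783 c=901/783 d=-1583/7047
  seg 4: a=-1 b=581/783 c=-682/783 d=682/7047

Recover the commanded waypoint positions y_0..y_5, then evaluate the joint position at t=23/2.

y_0 = S_0(0) = a_0 = 2
y_1 = S_1(0) = a_1 = 1
y_2 = S_2(0) = a_2 = 0
y_3 = S_3(0) = a_3 = -5
y_4 = S_4(0) = a_4 = -1
y_5 = S_4(3) = -4
t_q=23/2 is in segment 4 (τ=3/2); S_4(τ)=-529/348

y_0=2 y_1=1 y_2=0 y_3=-5 y_4=-1 y_5=-4
S(23/2) = -529/348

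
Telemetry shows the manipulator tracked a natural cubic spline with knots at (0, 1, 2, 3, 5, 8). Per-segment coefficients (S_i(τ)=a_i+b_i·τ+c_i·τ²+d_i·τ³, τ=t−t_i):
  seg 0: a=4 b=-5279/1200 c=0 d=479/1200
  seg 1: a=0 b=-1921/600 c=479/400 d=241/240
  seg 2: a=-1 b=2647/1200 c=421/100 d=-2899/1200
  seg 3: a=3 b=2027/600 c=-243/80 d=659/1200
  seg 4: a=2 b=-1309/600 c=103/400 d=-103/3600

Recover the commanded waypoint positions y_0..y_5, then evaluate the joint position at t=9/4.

y_0 = S_0(0) = a_0 = 4
y_1 = S_1(0) = a_1 = 0
y_2 = S_2(0) = a_2 = -1
y_3 = S_3(0) = a_3 = 3
y_4 = S_4(0) = a_4 = 2
y_5 = S_4(3) = -3
t_q=9/4 is in segment 2 (τ=1/4); S_2(τ)=-5713/25600

y_0=4 y_1=0 y_2=-1 y_3=3 y_4=2 y_5=-3
S(9/4) = -5713/25600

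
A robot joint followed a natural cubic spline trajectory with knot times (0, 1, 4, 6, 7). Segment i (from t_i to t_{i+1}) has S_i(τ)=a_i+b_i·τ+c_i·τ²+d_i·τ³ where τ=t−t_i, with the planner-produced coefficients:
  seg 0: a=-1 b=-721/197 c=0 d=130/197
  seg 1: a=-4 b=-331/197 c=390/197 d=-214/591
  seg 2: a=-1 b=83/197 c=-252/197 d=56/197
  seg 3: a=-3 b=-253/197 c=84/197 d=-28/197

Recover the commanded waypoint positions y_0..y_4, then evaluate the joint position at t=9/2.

y_0=-1 y_1=-4 y_2=-1 y_3=-3 y_4=-4
S(9/2) = -423/394

y_0 = S_0(0) = a_0 = -1
y_1 = S_1(0) = a_1 = -4
y_2 = S_2(0) = a_2 = -1
y_3 = S_3(0) = a_3 = -3
y_4 = S_3(1) = -4
t_q=9/2 is in segment 2 (τ=1/2); S_2(τ)=-423/394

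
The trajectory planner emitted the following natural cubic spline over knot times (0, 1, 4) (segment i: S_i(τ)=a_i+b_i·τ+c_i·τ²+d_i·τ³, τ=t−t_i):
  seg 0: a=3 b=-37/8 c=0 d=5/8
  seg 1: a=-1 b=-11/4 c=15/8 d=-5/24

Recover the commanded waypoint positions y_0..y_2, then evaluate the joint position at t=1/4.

y_0=3 y_1=-1 y_2=2
S(1/4) = 949/512

y_0 = S_0(0) = a_0 = 3
y_1 = S_1(0) = a_1 = -1
y_2 = S_1(3) = 2
t_q=1/4 is in segment 0 (τ=1/4); S_0(τ)=949/512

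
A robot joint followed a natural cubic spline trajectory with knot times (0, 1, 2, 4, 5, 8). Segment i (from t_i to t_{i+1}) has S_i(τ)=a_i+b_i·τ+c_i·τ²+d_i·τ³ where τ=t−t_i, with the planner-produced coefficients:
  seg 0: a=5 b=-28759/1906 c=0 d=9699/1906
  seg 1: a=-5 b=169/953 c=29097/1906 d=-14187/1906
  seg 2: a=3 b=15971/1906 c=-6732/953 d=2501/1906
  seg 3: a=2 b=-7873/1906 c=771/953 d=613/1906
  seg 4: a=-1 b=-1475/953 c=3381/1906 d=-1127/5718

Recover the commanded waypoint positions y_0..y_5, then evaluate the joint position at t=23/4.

y_0=5 y_1=-5 y_2=3 y_3=2 y_4=-1 y_5=5
S(23/4) = -152011/121984

y_0 = S_0(0) = a_0 = 5
y_1 = S_1(0) = a_1 = -5
y_2 = S_2(0) = a_2 = 3
y_3 = S_3(0) = a_3 = 2
y_4 = S_4(0) = a_4 = -1
y_5 = S_4(3) = 5
t_q=23/4 is in segment 4 (τ=3/4); S_4(τ)=-152011/121984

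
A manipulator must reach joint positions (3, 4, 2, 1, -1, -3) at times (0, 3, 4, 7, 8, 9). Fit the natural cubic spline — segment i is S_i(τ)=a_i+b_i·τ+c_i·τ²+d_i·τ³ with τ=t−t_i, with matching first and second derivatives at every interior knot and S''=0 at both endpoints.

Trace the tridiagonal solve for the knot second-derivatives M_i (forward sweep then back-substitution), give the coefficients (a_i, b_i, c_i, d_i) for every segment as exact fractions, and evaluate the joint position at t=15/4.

  seg 0: a=3 b=2254/1665 c=0 d=-1699/14985
  seg 1: a=4 b=-2843/1665 c=-1699/1665 d=404/555
  seg 2: a=2 b=-521/333 c=1937/1665 d=-3761/14985
  seg 3: a=1 b=-2266/1665 c=-608/555 d=152/333
  seg 4: a=-1 b=-3634/1665 c=152/555 d=-152/1665
S(15/4) = 10889/4440

Δ: Δ0=1/3, Δ1=-2, Δ2=-1/3, Δ3=-2, Δ4=-2
row 1: diag=8, rhs=-14; c'=1/8, d'=-7/4
row 2: denom=8−1·1/8=63/8; d'=(10−1·-7/4)/(63/8)=94/63
row 3: denom=8−3·8/21=48/7; d'=(-10−3·94/63)/(48/7)=-19/9
row 4: denom=4−1·7/48=185/48; d'=(0−1·-19/9)/(185/48)=304/555
back: M4=304/555
back: M3=-19/9−7/48·304/555=-1216/555
back: M2=94/63−8/21·-1216/555=3874/1665
back: M1=-7/4−1/8·3874/1665=-3398/1665
M: M0=0, M1=-3398/1665, M2=3874/1665, M3=-1216/555, M4=304/555, M5=0
seg 0: a=3, c=M0/2=0, d=(M1−M0)/(6·3)=-1699/14985, b=Δ0−h0·(2M0+M1)/6=2254/1665
seg 1: a=4, c=M1/2=-1699/1665, d=(M2−M1)/(6·1)=404/555, b=Δ1−h1·(2M1+M2)/6=-2843/1665
seg 2: a=2, c=M2/2=1937/1665, d=(M3−M2)/(6·3)=-3761/14985, b=Δ2−h2·(2M2+M3)/6=-521/333
seg 3: a=1, c=M3/2=-608/555, d=(M4−M3)/(6·1)=152/333, b=Δ3−h3·(2M3+M4)/6=-2266/1665
seg 4: a=-1, c=M4/2=152/555, d=(M5−M4)/(6·1)=-152/1665, b=Δ4−h4·(2M4+M5)/6=-3634/1665
t_q=15/4 → seg 1, τ=3/4; S=4+-2843/1665·τ+-1699/1665·τ²+404/555·τ³=10889/4440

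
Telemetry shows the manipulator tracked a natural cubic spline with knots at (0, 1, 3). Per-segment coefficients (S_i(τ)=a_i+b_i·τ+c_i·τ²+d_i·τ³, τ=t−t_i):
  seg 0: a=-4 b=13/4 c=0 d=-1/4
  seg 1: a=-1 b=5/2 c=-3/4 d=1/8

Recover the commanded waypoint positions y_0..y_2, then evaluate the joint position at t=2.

y_0 = S_0(0) = a_0 = -4
y_1 = S_1(0) = a_1 = -1
y_2 = S_1(2) = 2
t_q=2 is in segment 1 (τ=1); S_1(τ)=7/8

y_0=-4 y_1=-1 y_2=2
S(2) = 7/8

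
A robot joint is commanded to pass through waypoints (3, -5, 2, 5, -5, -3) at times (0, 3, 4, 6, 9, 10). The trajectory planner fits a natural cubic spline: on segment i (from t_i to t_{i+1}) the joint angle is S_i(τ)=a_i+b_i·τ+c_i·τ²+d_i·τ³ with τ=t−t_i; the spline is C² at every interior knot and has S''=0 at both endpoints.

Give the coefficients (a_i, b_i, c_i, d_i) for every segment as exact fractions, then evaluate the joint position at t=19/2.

Δ: Δ0=-8/3, Δ1=7, Δ2=3/2, Δ3=-10/3, Δ4=2
row 1: diag=8, rhs=58; c'=1/8, d'=29/4
row 2: denom=6−1·1/8=47/8; d'=(-33−1·29/4)/(47/8)=-322/47
row 3: denom=10−2·16/47=438/47; d'=(-29−2·-322/47)/(438/47)=-719/438
row 4: denom=8−3·47/146=1027/146; d'=(32−3·-719/438)/(1027/146)=5391/1027
back: M4=5391/1027
back: M3=-719/438−47/146·5391/1027=-10264/3081
back: M2=-322/47−16/47·-10264/3081=-17614/3081
back: M1=29/4−1/8·-17614/3081=24539/3081
M: M0=0, M1=24539/3081, M2=-17614/3081, M3=-10264/3081, M4=5391/1027, M5=0
seg 0: a=3, c=M0/2=0, d=(M1−M0)/(6·3)=24539/55458, b=Δ0−h0·(2M0+M1)/6=-13657/2054
seg 1: a=-5, c=M1/2=24539/6162, d=(M2−M1)/(6·1)=-14051/6162, b=Δ1−h1·(2M1+M2)/6=5441/1027
seg 2: a=2, c=M2/2=-8807/3081, d=(M3−M2)/(6·2)=1225/6162, b=Δ2−h2·(2M2+M3)/6=39571/6162
seg 3: a=5, c=M3/2=-5132/3081, d=(M4−M3)/(6·3)=26437/55458, b=Δ3−h3·(2M3+M4)/6=-415/158
seg 4: a=-5, c=M4/2=5391/2054, d=(M5−M4)/(6·1)=-1797/2054, b=Δ4−h4·(2M4+M5)/6=257/1027
t_q=19/2 → seg 4, τ=1/2; S=-5+257/1027·τ+5391/2054·τ²+-1797/2054·τ³=-71119/16432

  seg 0: a=3 b=-13657/2054 c=0 d=24539/55458
  seg 1: a=-5 b=5441/1027 c=24539/6162 d=-14051/6162
  seg 2: a=2 b=39571/6162 c=-8807/3081 d=1225/6162
  seg 3: a=5 b=-415/158 c=-5132/3081 d=26437/55458
  seg 4: a=-5 b=257/1027 c=5391/2054 d=-1797/2054
S(19/2) = -71119/16432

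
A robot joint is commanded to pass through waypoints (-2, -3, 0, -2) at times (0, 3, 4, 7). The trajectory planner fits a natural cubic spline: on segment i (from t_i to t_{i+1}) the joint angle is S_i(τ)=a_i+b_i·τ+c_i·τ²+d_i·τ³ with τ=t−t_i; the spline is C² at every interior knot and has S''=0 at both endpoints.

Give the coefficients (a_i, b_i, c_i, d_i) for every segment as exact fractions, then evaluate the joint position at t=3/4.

Δ: Δ0=-1/3, Δ1=3, Δ2=-2/3
row 1: diag=8, rhs=20; c'=1/8, d'=5/2
row 2: denom=8−1·1/8=63/8; d'=(-22−1·5/2)/(63/8)=-28/9
back: M2=-28/9
back: M1=5/2−1/8·-28/9=26/9
M: M0=0, M1=26/9, M2=-28/9, M3=0
seg 0: a=-2, c=M0/2=0, d=(M1−M0)/(6·3)=13/81, b=Δ0−h0·(2M0+M1)/6=-16/9
seg 1: a=-3, c=M1/2=13/9, d=(M2−M1)/(6·1)=-1, b=Δ1−h1·(2M1+M2)/6=23/9
seg 2: a=0, c=M2/2=-14/9, d=(M3−M2)/(6·3)=14/81, b=Δ2−h2·(2M2+M3)/6=22/9
t_q=3/4 → seg 0, τ=3/4; S=-2+-16/9·τ+0·τ²+13/81·τ³=-209/64

  seg 0: a=-2 b=-16/9 c=0 d=13/81
  seg 1: a=-3 b=23/9 c=13/9 d=-1
  seg 2: a=0 b=22/9 c=-14/9 d=14/81
S(3/4) = -209/64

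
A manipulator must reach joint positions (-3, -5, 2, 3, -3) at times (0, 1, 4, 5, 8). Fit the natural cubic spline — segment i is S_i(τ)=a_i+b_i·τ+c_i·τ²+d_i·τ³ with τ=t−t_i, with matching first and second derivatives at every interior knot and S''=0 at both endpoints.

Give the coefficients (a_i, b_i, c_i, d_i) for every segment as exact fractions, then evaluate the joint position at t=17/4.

  seg 0: a=-3 b=-145/54 c=0 d=37/54
  seg 1: a=-5 b=-17/27 c=37/18 d=-173/486
  seg 2: a=2 b=113/54 c=-31/27 d=1/18
  seg 3: a=3 b=-1/27 c=-53/54 d=53/486
S(17/4) = 2825/1152

Δ: Δ0=-2, Δ1=7/3, Δ2=1, Δ3=-2
row 1: diag=8, rhs=26; c'=3/8, d'=13/4
row 2: denom=8−3·3/8=55/8; d'=(-8−3·13/4)/(55/8)=-142/55
row 3: denom=8−1·8/55=432/55; d'=(-18−1·-142/55)/(432/55)=-53/27
back: M3=-53/27
back: M2=-142/55−8/55·-53/27=-62/27
back: M1=13/4−3/8·-62/27=37/9
M: M0=0, M1=37/9, M2=-62/27, M3=-53/27, M4=0
seg 0: a=-3, c=M0/2=0, d=(M1−M0)/(6·1)=37/54, b=Δ0−h0·(2M0+M1)/6=-145/54
seg 1: a=-5, c=M1/2=37/18, d=(M2−M1)/(6·3)=-173/486, b=Δ1−h1·(2M1+M2)/6=-17/27
seg 2: a=2, c=M2/2=-31/27, d=(M3−M2)/(6·1)=1/18, b=Δ2−h2·(2M2+M3)/6=113/54
seg 3: a=3, c=M3/2=-53/54, d=(M4−M3)/(6·3)=53/486, b=Δ3−h3·(2M3+M4)/6=-1/27
t_q=17/4 → seg 2, τ=1/4; S=2+113/54·τ+-31/27·τ²+1/18·τ³=2825/1152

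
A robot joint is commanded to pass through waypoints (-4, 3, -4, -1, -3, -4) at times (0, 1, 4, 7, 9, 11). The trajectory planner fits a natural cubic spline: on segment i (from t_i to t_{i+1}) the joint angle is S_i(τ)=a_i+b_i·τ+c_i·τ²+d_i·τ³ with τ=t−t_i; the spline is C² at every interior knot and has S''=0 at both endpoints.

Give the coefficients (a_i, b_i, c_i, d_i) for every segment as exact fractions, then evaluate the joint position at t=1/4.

Δ: Δ0=7, Δ1=-7/3, Δ2=1, Δ3=-1, Δ4=-1/2
row 1: diag=8, rhs=-56; c'=3/8, d'=-7
row 2: denom=12−3·3/8=87/8; d'=(20−3·-7)/(87/8)=328/87
row 3: denom=10−3·8/29=266/29; d'=(-12−3·328/87)/(266/29)=-338/133
row 4: denom=8−2·29/133=1006/133; d'=(3−2·-338/133)/(1006/133)=1075/1006
back: M4=1075/1006
back: M3=-338/133−29/133·1075/1006=-2791/1006
back: M2=328/87−8/29·-2791/1006=6844/1509
back: M1=-7−3/8·6844/1509=-8753/1006
M: M0=0, M1=-8753/1006, M2=6844/1509, M3=-2791/1006, M4=1075/1006, M5=0
seg 0: a=-4, c=M0/2=0, d=(M1−M0)/(6·1)=-8753/6036, b=Δ0−h0·(2M0+M1)/6=51005/6036
seg 1: a=3, c=M1/2=-8753/2012, d=(M2−M1)/(6·3)=39947/54324, b=Δ1−h1·(2M1+M2)/6=12373/3018
seg 2: a=-4, c=M2/2=3422/1509, d=(M3−M2)/(6·3)=-22061/54324, b=Δ2−h2·(2M2+M3)/6=-12967/6036
seg 3: a=-1, c=M3/2=-2791/2012, d=(M4−M3)/(6·2)=1933/6036, b=Δ3−h3·(2M3+M4)/6=1489/3018
seg 4: a=-3, c=M4/2=1075/2012, d=(M5−M4)/(6·2)=-1075/12072, b=Δ4−h4·(2M4+M5)/6=-3659/3018
t_q=1/4 → seg 0, τ=1/4; S=-4+51005/6036·τ+0·τ²+-8753/6036·τ³=-245963/128768

  seg 0: a=-4 b=51005/6036 c=0 d=-8753/6036
  seg 1: a=3 b=12373/3018 c=-8753/2012 d=39947/54324
  seg 2: a=-4 b=-12967/6036 c=3422/1509 d=-22061/54324
  seg 3: a=-1 b=1489/3018 c=-2791/2012 d=1933/6036
  seg 4: a=-3 b=-3659/3018 c=1075/2012 d=-1075/12072
S(1/4) = -245963/128768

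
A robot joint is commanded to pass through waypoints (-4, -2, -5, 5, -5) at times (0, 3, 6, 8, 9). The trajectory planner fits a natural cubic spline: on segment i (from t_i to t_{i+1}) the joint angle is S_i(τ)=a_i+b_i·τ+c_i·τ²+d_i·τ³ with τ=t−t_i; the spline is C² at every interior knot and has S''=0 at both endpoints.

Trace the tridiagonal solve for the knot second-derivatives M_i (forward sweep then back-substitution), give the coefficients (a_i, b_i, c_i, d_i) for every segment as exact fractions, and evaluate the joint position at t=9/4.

  seg 0: a=-4 b=643/309 c=0 d=-437/2781
  seg 1: a=-2 b=-668/309 c=-437/309 d=1670/2781
  seg 2: a=-5 b=1720/309 c=411/103 d=-2641/1236
  seg 3: a=5 b=-1271/309 c=-1819/206 d=1819/618
S(9/4) = -7303/6592

Δ: Δ0=2/3, Δ1=-1, Δ2=5, Δ3=-10
row 1: diag=12, rhs=-10; c'=1/4, d'=-5/6
row 2: denom=10−3·1/4=37/4; d'=(36−3·-5/6)/(37/4)=154/37
row 3: denom=6−2·8/37=206/37; d'=(-90−2·154/37)/(206/37)=-1819/103
back: M3=-1819/103
back: M2=154/37−8/37·-1819/103=822/103
back: M1=-5/6−1/4·822/103=-874/309
M: M0=0, M1=-874/309, M2=822/103, M3=-1819/103, M4=0
seg 0: a=-4, c=M0/2=0, d=(M1−M0)/(6·3)=-437/2781, b=Δ0−h0·(2M0+M1)/6=643/309
seg 1: a=-2, c=M1/2=-437/309, d=(M2−M1)/(6·3)=1670/2781, b=Δ1−h1·(2M1+M2)/6=-668/309
seg 2: a=-5, c=M2/2=411/103, d=(M3−M2)/(6·2)=-2641/1236, b=Δ2−h2·(2M2+M3)/6=1720/309
seg 3: a=5, c=M3/2=-1819/206, d=(M4−M3)/(6·1)=1819/618, b=Δ3−h3·(2M3+M4)/6=-1271/309
t_q=9/4 → seg 0, τ=9/4; S=-4+643/309·τ+0·τ²+-437/2781·τ³=-7303/6592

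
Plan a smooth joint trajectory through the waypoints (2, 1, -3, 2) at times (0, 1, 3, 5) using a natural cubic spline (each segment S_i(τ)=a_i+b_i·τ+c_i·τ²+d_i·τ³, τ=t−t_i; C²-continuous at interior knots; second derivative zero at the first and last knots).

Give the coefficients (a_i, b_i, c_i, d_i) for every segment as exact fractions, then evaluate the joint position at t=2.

  seg 0: a=2 b=-27/44 c=0 d=-17/44
  seg 1: a=1 b=-39/22 c=-51/44 d=23/44
  seg 2: a=-3 b=-3/22 c=87/44 d=-29/88
S(2) = -31/22

Δ: Δ0=-1, Δ1=-2, Δ2=5/2
row 1: diag=6, rhs=-6; c'=1/3, d'=-1
row 2: denom=8−2·1/3=22/3; d'=(27−2·-1)/(22/3)=87/22
back: M2=87/22
back: M1=-1−1/3·87/22=-51/22
M: M0=0, M1=-51/22, M2=87/22, M3=0
seg 0: a=2, c=M0/2=0, d=(M1−M0)/(6·1)=-17/44, b=Δ0−h0·(2M0+M1)/6=-27/44
seg 1: a=1, c=M1/2=-51/44, d=(M2−M1)/(6·2)=23/44, b=Δ1−h1·(2M1+M2)/6=-39/22
seg 2: a=-3, c=M2/2=87/44, d=(M3−M2)/(6·2)=-29/88, b=Δ2−h2·(2M2+M3)/6=-3/22
t_q=2 → seg 1, τ=1; S=1+-39/22·τ+-51/44·τ²+23/44·τ³=-31/22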